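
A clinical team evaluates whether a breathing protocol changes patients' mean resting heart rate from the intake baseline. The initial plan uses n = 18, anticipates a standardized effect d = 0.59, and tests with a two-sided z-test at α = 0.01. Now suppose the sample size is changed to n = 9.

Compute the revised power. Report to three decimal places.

Power ≈ 0.210

With n = 9: δ = d·√n = 0.59 × √9 = 1.7700. Critical value z_{0.005} = 2.576.
Revised power = Φ(δ − 2.576) + Φ(−δ − 2.576) = Φ(-0.806) + Φ(-4.346) = 0.2102 + 0.0000 = 0.2102.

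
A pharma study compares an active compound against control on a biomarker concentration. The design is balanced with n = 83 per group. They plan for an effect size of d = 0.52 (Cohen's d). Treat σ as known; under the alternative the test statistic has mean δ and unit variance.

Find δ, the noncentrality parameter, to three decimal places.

δ ≈ 3.350

The noncentrality parameter scales effect size by the design's sample-size factor: δ = d·√(n/2) = 0.52 × √(83/2) = 3.3499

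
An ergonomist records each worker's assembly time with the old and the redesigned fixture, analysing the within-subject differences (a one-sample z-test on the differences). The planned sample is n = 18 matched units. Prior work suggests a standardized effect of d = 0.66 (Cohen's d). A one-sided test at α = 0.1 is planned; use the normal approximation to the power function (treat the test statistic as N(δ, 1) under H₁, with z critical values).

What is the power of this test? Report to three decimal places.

Power ≈ 0.936

Noncentrality parameter: λ = d·√n = 0.66 × √18 = 2.8001
One-sided α = 0.1 → critical value z_{0.1} = 1.282.
Power = P(Z > 1.282 − λ) = Φ(1.519) = 0.9356.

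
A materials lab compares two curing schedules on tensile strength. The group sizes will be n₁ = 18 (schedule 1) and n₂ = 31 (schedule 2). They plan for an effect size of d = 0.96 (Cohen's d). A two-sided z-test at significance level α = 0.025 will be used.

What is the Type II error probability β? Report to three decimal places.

Noncentrality parameter: δ = d / √(1/n₁ + 1/n₂) = 0.96 / √(1/18 + 1/31) = 3.2396
Two-sided α = 0.025 → critical value z_{0.0125} = 2.241.
Power = Φ(δ − 2.241) + Φ(−δ − 2.241) = Φ(0.998) + Φ(-5.481) = 0.8409 + 0.0000 = 0.8409.
Type II error: β = 1 − power = 1 − 0.8409 = 0.1591.

β ≈ 0.159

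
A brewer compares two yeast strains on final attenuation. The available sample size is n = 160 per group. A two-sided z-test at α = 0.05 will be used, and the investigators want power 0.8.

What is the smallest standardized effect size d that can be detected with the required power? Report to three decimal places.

Required noncentrality: δ = z_{0.025} + z_{0.20} = 1.960 + 0.842 = 2.802.
(Lower-tail contribution to power is negligible for δ > 0.)
δ = d·√(n/2) ⇒ d = δ/√(n/2) = 2.802/√(160/2) = 0.3132.

d ≈ 0.313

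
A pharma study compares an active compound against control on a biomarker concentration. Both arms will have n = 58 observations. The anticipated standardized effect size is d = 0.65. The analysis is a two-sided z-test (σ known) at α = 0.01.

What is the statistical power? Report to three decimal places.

Noncentrality parameter: δ = d·√(n/2) = 0.65 × √(58/2) = 3.5004
Two-sided α = 0.01 → critical value z_{0.005} = 2.576.
Power = Φ(δ − 2.576) + Φ(−δ − 2.576) = Φ(0.925) + Φ(-6.076) = 0.8224 + 0.0000 = 0.8224.

Power ≈ 0.822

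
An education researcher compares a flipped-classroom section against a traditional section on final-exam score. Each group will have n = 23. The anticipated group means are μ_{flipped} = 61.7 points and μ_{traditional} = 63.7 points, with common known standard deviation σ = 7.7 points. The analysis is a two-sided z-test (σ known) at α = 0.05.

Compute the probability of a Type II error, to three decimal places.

β ≈ 0.857

Standardized effect: d = |μ_{flipped} − μ_{traditional}| / σ = |61.7 − 63.7| / 7.7 = 0.2597
Noncentrality parameter: δ = d·√(n/2) = 0.2597 × √(23/2) = 0.8808
Critical value for a two-sided test at α = 0.05: z_{α/2} = 1.960.
Power = Φ(δ − 1.960) + Φ(−δ − 1.960) = Φ(-1.079) + Φ(-2.841) = 0.1403 + 0.0023 = 0.1425.
Type II error: β = 1 − power = 1 − 0.1425 = 0.8575.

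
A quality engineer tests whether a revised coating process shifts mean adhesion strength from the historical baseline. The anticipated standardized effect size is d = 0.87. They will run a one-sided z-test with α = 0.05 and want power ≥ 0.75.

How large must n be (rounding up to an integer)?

Set Φ(δ − 1.645) = 0.75; then δ − 1.645 = Φ⁻¹(0.75) = 0.674, giving δ = 2.319.
δ = d·√n ⇒ n = (δ/d)² = (2.319 / 0.87)² = 7.11.
Round up to the next whole unit.

n = 8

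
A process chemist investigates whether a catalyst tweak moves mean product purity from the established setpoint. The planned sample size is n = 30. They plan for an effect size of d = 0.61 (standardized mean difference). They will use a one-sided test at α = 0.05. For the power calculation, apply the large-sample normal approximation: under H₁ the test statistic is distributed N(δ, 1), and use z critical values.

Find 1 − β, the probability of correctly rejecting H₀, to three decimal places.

Noncentrality parameter: δ = d·√n = 0.61 × √30 = 3.3411
Critical value for a one-sided test at α = 0.05: z_α = 1.645.
Power = Φ(δ − 1.645) = Φ(1.696) = 0.9551.

Power ≈ 0.955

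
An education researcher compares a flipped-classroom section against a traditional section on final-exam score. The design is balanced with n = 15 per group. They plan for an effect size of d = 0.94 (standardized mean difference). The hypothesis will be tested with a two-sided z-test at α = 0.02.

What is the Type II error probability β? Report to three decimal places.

β ≈ 0.402

Noncentrality parameter: δ = d·√(n/2) = 0.94 × √(15/2) = 2.5743
Critical value for a two-sided test at α = 0.02: z_{α/2} = 2.326.
Power = Φ(δ − 2.326) + Φ(−δ − 2.326) = Φ(0.248) + Φ(-4.901) = 0.5979 + 0.0000 = 0.5979.
Type II error: β = 1 − power = 1 − 0.5979 = 0.4021.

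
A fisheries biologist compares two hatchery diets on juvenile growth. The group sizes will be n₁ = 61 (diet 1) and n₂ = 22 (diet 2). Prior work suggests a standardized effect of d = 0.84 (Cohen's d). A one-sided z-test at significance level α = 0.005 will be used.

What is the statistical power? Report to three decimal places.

Noncentrality parameter: δ = d / √(1/n₁ + 1/n₂) = 0.84 / √(1/61 + 1/22) = 3.3777
One-sided α = 0.005 → critical value z_{0.005} = 2.576.
Power = Φ(δ − 2.576) = Φ(0.802) = 0.7887.

Power ≈ 0.789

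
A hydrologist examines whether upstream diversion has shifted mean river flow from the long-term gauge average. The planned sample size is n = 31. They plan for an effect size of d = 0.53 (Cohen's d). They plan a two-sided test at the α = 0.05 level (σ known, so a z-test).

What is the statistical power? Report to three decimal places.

Power ≈ 0.839

Noncentrality parameter: δ = d·√n = 0.53 × √31 = 2.9509
Critical value for a two-sided test at α = 0.05: z_{α/2} = 1.960.
Power = Φ(δ − 1.960) + Φ(−δ − 1.960) = Φ(0.991) + Φ(-4.911) = 0.8391 + 0.0000 = 0.8391.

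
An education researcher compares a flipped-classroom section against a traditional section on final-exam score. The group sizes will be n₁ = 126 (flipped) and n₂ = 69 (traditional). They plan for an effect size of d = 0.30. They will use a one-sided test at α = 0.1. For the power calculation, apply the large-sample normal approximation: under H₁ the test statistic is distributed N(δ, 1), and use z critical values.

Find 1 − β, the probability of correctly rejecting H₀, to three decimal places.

Power ≈ 0.765

Noncentrality parameter: δ = d / √(1/n₁ + 1/n₂) = 0.30 / √(1/126 + 1/69) = 2.0032
Critical value for a one-sided test at α = 0.1: z_α = 1.282.
Power = P(Z > 1.282 − δ) = Φ(0.722) = 0.7647.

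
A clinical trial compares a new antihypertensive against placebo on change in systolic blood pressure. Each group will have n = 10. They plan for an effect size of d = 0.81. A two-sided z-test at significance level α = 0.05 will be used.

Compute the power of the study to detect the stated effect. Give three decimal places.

Power ≈ 0.441

Noncentrality parameter: δ = d·√(n/2) = 0.81 × √(10/2) = 1.8112
Two-sided α = 0.05 → critical value z_{0.025} = 1.960.
Power = Φ(δ − 1.960) + Φ(−δ − 1.960) = Φ(-0.149) + Φ(-3.771) = 0.4409 + 0.0001 = 0.4410.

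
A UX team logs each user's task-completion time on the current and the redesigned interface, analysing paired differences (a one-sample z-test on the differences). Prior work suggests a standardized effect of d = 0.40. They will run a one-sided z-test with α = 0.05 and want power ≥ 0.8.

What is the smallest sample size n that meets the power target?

For power 0.8 need Φ(δ − z_{0.05}) = 0.8, so δ = z_{0.05} + z_{0.20} = 1.645 + 0.842 = 2.486.
δ = d·√n ⇒ n = (δ/d)² = (2.486 / 0.40)² = 38.64.
Round up to the next whole unit.

n = 39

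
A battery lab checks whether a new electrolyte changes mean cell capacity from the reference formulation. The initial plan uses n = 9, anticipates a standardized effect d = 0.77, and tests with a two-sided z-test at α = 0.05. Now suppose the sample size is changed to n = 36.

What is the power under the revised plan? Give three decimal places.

With n = 36: δ = d·√n = 0.77 × √36 = 4.6200. Critical value z_{0.025} = 1.960.
Revised power = Φ(δ − 1.960) + Φ(−δ − 1.960) = Φ(2.660) + Φ(-6.580) = 0.9961 + 0.0000 = 0.9961.

Power ≈ 0.996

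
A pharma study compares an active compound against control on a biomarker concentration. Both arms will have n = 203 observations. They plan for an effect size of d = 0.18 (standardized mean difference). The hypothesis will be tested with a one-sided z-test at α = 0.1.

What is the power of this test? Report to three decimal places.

Noncentrality parameter: δ = d·√(n/2) = 0.18 × √(203/2) = 1.8134
One-sided α = 0.1 → critical value z_{0.1} = 1.282.
Power = Φ(δ − 1.282) = Φ(0.532) = 0.7026.

Power ≈ 0.703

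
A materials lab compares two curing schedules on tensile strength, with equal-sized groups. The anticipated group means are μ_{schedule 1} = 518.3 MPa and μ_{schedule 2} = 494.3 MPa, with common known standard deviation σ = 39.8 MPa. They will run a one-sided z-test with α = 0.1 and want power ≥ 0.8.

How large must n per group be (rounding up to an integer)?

Standardized effect: d = |μ_{schedule 1} − μ_{schedule 2}| / σ = |518.3 − 494.3| / 39.8 = 0.6030
For power 0.8 need Φ(δ − z_{0.1}) = 0.8, so δ = z_{0.1} + z_{0.20} = 1.282 + 0.842 = 2.123.
δ = d·√(n/2) ⇒ n = 2(δ/d)² = 2 × (2.123 / 0.6030)² = 24.79.
Round up to the next whole unit.

n = 25 per group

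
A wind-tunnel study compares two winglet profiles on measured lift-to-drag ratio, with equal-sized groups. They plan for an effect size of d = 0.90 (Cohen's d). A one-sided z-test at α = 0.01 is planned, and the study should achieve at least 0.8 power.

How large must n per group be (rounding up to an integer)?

Set Φ(δ − 2.326) = 0.8; then δ − 2.326 = Φ⁻¹(0.8) = 0.842, giving δ = 3.168.
δ = d·√(n/2) ⇒ n = 2(δ/d)² = 2 × (3.168 / 0.90)² = 24.78.
Rounding up, n = 25 per group.

n = 25 per group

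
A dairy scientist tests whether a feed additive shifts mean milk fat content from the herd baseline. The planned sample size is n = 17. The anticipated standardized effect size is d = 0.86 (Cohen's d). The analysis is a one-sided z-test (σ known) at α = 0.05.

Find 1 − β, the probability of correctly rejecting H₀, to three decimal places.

Power ≈ 0.971

Noncentrality parameter: δ = d·√n = 0.86 × √17 = 3.5459
One-sided α = 0.05 → critical value z_{0.05} = 1.645.
Power = Φ(δ − 1.645) = Φ(1.901) = 0.9714.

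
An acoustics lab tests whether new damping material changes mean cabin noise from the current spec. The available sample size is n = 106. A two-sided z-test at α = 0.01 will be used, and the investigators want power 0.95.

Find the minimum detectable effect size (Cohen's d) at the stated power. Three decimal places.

d ≈ 0.410

Need Φ(δ − 2.576) = 0.95, so δ = 2.576 + 1.645 = 4.221.
(Lower-tail contribution to power is negligible for δ > 0.)
δ = d·√n ⇒ d = δ/√n = 4.221/√106 = 0.4099.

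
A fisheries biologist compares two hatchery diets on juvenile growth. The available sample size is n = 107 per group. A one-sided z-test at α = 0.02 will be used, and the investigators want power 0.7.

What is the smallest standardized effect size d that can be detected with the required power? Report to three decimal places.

d ≈ 0.352

Need Φ(δ − 2.054) = 0.7, so δ = 2.054 + 0.524 = 2.578.
δ = d·√(n/2) ⇒ d = δ/√(n/2) = 2.578/√(107/2) = 0.3525.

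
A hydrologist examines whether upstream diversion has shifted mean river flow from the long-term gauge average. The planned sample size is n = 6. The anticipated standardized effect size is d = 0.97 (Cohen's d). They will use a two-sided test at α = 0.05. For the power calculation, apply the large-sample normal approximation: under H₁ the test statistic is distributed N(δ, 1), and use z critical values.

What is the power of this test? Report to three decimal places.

Power ≈ 0.661

Noncentrality parameter: δ = d·√n = 0.97 × √6 = 2.3760
Two-sided α = 0.05 → critical value z_{0.025} = 1.960.
Power = Φ(δ − 1.960) + Φ(−δ − 1.960) = Φ(0.416) + Φ(-4.336) = 0.6613 + 0.0000 = 0.6613.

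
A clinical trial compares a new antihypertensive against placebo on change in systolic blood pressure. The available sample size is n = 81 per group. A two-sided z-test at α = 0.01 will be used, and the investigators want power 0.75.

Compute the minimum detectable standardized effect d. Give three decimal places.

d ≈ 0.511

Need Φ(δ − 2.576) = 0.75, so δ = 2.576 + 0.674 = 3.250.
(The second rejection-region term Φ(−δ − z_{α/2}) is negligible and dropped.)
δ = d·√(n/2) ⇒ d = δ/√(n/2) = 3.250/√(81/2) = 0.5107.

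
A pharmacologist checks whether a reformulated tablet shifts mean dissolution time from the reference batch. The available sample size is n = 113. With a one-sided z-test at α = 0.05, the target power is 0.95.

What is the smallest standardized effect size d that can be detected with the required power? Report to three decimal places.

d ≈ 0.309

Need Φ(δ − 1.645) = 0.95, so δ = 1.645 + 1.645 = 3.290.
δ = d·√n ⇒ d = δ/√n = 3.290/√113 = 0.3095.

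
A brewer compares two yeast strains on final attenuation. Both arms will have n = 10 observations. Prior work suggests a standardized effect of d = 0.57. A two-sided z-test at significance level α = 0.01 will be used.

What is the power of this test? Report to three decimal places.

Noncentrality parameter: δ = d·√(n/2) = 0.57 × √(10/2) = 1.2746
Critical value for a two-sided test at α = 0.01: z_{α/2} = 2.576.
Power = Φ(δ − 2.576) + Φ(−δ − 2.576) = Φ(-1.301) + Φ(-3.850) = 0.0966 + 0.0001 = 0.0966.

Power ≈ 0.097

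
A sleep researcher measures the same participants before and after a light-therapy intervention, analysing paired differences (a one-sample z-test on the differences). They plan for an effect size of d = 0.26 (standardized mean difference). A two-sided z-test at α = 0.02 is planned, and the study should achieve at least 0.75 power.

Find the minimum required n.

For power 0.75 need Φ(δ − z_{0.01}) = 0.75, so δ = z_{0.01} + z_{0.25} = 2.326 + 0.674 = 3.001.
(For δ > 0 the lower-tail rejection region contributes negligibly to power, so the one-term inversion is standard.)
δ = d·√n ⇒ n = (δ/d)² = (3.001 / 0.26)² = 133.21.
Round up to the next whole unit.

n = 134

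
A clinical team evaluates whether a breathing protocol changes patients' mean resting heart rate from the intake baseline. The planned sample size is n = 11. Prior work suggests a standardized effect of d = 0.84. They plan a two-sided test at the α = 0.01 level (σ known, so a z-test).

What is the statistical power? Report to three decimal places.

Noncentrality parameter: δ = d·√n = 0.84 × √11 = 2.7860
Two-sided α = 0.01 → critical value z_{0.005} = 2.576.
Power = Φ(δ − 2.576) + Φ(−δ − 2.576) = Φ(0.210) + Φ(-5.362) = 0.5832 + 0.0000 = 0.5832.

Power ≈ 0.583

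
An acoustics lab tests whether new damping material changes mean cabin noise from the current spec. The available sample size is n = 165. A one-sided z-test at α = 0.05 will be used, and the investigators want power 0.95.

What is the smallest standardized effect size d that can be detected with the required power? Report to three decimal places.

d ≈ 0.256

Required noncentrality: δ = z_{0.05} + z_{0.05} = 1.645 + 1.645 = 3.290.
δ = d·√n ⇒ d = δ/√n = 3.290/√165 = 0.2561.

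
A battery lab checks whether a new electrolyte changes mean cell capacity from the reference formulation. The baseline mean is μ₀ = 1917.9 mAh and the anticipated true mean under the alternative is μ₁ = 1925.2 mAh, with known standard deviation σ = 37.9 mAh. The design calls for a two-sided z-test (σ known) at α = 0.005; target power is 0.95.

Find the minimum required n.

n = 535

Standardized effect: d = |μ₁ − μ₀| / σ = |1925.2 − 1917.9| / 37.9 = 0.1926
For power 0.95 need Φ(δ − z_{0.0025}) = 0.95, so δ = z_{0.0025} + z_{0.05} = 2.807 + 1.645 = 4.452.
(For δ > 0 the lower-tail rejection region contributes negligibly to power, so the one-term inversion is standard.)
δ = d·√n ⇒ n = (δ/d)² = (4.452 / 0.1926)² = 534.22.
Round up to the next whole unit.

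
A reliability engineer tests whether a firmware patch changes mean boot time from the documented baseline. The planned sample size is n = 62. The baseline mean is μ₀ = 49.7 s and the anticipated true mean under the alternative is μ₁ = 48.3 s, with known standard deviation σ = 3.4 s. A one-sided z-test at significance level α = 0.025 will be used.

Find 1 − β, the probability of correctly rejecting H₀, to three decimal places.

Power ≈ 0.900

Standardized effect: d = |μ₁ − μ₀| / σ = |48.3 − 49.7| / 3.4 = 0.4118
Noncentrality parameter: λ = d·√n = 0.4118 × √62 = 3.2422
Critical value for a one-sided test at α = 0.025: z_α = 1.960.
Power = Φ(λ − 1.960) = Φ(1.282) = 0.9001.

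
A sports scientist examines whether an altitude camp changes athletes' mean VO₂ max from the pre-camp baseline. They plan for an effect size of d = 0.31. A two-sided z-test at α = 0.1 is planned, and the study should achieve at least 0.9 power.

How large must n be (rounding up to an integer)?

Set Φ(δ − 1.645) = 0.9; then δ − 1.645 = Φ⁻¹(0.9) = 1.282, giving δ = 2.926.
(Ignoring the negligible lower-tail rejection probability gives the usual closed-form inversion.)
δ = d·√n ⇒ n = (δ/d)² = (2.926 / 0.31)² = 89.11.
Rounding up, n = 90.

n = 90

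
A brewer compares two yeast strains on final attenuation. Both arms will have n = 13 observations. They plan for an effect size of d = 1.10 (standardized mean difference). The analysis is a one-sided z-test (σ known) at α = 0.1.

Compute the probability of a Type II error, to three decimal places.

Noncentrality parameter: δ = d·√(n/2) = 1.10 × √(13/2) = 2.8045
One-sided α = 0.1 → critical value z_{0.1} = 1.282.
Power = Φ(δ − 1.282) = Φ(1.523) = 0.9361.
Type II error: β = 1 − power = 1 − 0.9361 = 0.0639.

β ≈ 0.064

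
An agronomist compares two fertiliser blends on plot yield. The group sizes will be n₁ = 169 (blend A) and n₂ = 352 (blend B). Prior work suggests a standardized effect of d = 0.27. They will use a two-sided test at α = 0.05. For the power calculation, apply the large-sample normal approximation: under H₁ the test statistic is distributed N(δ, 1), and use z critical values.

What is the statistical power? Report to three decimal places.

Power ≈ 0.823

Noncentrality parameter: δ = d / √(1/n₁ + 1/n₂) = 0.27 / √(1/169 + 1/352) = 2.8851
Two-sided α = 0.05 → critical value z_{0.025} = 1.960.
Power = Φ(δ − 1.960) + Φ(−δ − 1.960) = Φ(0.925) + Φ(-4.845) = 0.8226 + 0.0000 = 0.8226.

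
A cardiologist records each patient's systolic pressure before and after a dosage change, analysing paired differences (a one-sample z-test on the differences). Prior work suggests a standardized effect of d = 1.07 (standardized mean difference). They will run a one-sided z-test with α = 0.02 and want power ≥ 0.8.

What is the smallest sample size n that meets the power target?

Set Φ(δ − 2.054) = 0.8; then δ − 2.054 = Φ⁻¹(0.8) = 0.842, giving δ = 2.895.
δ = d·√n ⇒ n = (δ/d)² = (2.895 / 1.07)² = 7.32.
Round up to the next whole unit.

n = 8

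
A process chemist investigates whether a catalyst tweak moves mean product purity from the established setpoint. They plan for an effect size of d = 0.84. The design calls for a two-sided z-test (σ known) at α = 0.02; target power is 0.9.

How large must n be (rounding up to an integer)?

n = 19

Set Φ(δ − 2.326) = 0.9; then δ − 2.326 = Φ⁻¹(0.9) = 1.282, giving δ = 3.608.
(Ignoring the negligible lower-tail rejection probability gives the usual closed-form inversion.)
δ = d·√n ⇒ n = (δ/d)² = (3.608 / 0.84)² = 18.45.
Round up to the next whole unit.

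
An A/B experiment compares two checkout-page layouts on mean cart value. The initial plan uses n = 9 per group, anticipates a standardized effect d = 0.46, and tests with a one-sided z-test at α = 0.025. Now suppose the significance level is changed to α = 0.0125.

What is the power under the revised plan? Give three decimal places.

δ = d·√(n/2) = 0.46 × √(9/2) = 0.9758 (unchanged). New critical value: z_{0.0125} = 2.241.
Revised power = Φ(δ − 2.241) = Φ(-1.266) = 0.1028.

Power ≈ 0.103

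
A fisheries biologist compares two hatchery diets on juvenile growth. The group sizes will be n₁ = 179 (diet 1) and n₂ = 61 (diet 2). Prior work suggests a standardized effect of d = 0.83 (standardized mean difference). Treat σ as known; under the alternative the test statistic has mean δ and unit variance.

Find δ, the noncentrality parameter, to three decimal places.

The noncentrality parameter scales effect size by the design's sample-size factor: δ = d / √(1/n₁ + 1/n₂) = 0.83 / √(1/179 + 1/61) = 5.5984

δ ≈ 5.598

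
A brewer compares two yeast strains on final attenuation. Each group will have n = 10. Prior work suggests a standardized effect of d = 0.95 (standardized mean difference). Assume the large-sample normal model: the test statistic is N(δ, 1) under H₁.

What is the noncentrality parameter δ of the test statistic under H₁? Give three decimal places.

δ = d·√(n/2) = 0.95 × √(10/2) = 2.1243

δ ≈ 2.124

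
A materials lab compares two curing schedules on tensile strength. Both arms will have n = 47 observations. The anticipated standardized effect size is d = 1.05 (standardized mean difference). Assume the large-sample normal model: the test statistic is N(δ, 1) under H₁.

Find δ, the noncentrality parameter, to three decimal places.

δ ≈ 5.090

δ = d·√(n/2) = 1.05 × √(47/2) = 5.0901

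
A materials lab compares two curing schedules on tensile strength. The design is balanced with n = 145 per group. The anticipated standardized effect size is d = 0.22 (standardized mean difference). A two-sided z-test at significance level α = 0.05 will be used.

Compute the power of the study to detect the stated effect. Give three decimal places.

Noncentrality parameter: δ = d·√(n/2) = 0.22 × √(145/2) = 1.8732
Two-sided α = 0.05 → critical value z_{0.025} = 1.960.
Power = Φ(δ − 1.960) + Φ(−δ − 1.960) = Φ(-0.087) + Φ(-3.833) = 0.4654 + 0.0001 = 0.4655.

Power ≈ 0.466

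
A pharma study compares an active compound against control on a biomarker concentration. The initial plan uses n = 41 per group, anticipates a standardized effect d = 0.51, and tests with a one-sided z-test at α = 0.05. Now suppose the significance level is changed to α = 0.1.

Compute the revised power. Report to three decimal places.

Power ≈ 0.848

δ = d·√(n/2) = 0.51 × √(41/2) = 2.3091 (unchanged). New critical value: z_{0.1} = 1.282.
Revised power = P(Z > 1.282 − δ) = Φ(1.028) = 0.8479.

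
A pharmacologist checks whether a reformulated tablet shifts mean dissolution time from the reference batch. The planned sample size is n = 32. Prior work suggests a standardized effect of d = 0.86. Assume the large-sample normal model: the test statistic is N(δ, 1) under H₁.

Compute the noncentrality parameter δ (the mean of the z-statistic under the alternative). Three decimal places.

The noncentrality parameter scales effect size by the design's sample-size factor: δ = d·√n = 0.86 × √32 = 4.8649

δ ≈ 4.865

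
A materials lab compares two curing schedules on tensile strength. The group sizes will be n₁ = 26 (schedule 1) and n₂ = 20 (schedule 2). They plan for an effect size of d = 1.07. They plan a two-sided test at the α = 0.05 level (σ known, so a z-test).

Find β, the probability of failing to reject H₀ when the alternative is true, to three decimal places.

Noncentrality parameter: δ = d / √(1/n₁ + 1/n₂) = 1.07 / √(1/26 + 1/20) = 3.5975
Two-sided α = 0.05 → critical value z_{0.025} = 1.960.
Power = Φ(δ − 1.960) + Φ(−δ − 1.960) = Φ(1.638) + Φ(-5.558) = 0.9492 + 0.0000 = 0.9492.
Type II error: β = 1 − power = 1 − 0.9492 = 0.0508.

β ≈ 0.051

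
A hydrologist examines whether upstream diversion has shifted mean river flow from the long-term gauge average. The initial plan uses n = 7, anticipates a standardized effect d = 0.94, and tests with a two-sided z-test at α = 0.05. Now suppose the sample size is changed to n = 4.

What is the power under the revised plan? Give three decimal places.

Power ≈ 0.468

With n = 4: δ = d·√n = 0.94 × √4 = 1.8800. Critical value z_{0.025} = 1.960.
Revised power = Φ(δ − 1.960) + Φ(−δ − 1.960) = Φ(-0.080) + Φ(-3.840) = 0.4681 + 0.0001 = 0.4682.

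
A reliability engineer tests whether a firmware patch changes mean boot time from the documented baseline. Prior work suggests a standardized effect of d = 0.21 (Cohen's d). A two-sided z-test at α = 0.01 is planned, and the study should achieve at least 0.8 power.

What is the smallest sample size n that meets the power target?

For power 0.8 need Φ(δ − z_{0.005}) = 0.8, so δ = z_{0.005} + z_{0.20} = 2.576 + 0.842 = 3.417.
(Ignoring the negligible lower-tail rejection probability gives the usual closed-form inversion.)
δ = d·√n ⇒ n = (δ/d)² = (3.417 / 0.21)² = 264.83.
Round up to the next whole unit.

n = 265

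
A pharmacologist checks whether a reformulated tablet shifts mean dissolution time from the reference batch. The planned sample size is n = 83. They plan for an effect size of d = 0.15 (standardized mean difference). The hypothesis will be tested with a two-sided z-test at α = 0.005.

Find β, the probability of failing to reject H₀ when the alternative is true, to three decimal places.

Noncentrality parameter: δ = d·√n = 0.15 × √83 = 1.3666
Two-sided α = 0.005 → critical value z_{0.0025} = 2.807.
Power = Φ(δ − 2.807) + Φ(−δ − 2.807) = Φ(-1.440) + Φ(-4.174) = 0.0749 + 0.0000 = 0.0749.
Type II error: β = 1 − power = 1 − 0.0749 = 0.9251.

β ≈ 0.925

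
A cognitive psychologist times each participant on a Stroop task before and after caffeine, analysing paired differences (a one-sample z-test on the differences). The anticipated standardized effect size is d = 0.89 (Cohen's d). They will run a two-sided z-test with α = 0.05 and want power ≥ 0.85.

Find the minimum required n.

n = 12

For power 0.85 need Φ(δ − z_{0.025}) = 0.85, so δ = z_{0.025} + z_{0.15} = 1.960 + 1.036 = 2.996.
(Ignoring the negligible lower-tail rejection probability gives the usual closed-form inversion.)
δ = d·√n ⇒ n = (δ/d)² = (2.996 / 0.89)² = 11.33.
Rounding up, n = 12.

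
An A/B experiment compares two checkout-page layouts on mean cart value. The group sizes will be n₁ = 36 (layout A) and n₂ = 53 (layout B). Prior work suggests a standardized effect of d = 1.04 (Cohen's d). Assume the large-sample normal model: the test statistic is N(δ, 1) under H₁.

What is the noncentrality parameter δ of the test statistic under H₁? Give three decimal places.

δ ≈ 4.815

δ = d / √(1/n₁ + 1/n₂) = 1.04 / √(1/36 + 1/53) = 4.8153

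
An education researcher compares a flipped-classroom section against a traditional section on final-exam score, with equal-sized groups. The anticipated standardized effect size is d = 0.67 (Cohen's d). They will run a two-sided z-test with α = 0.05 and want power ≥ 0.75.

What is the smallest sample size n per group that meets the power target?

n = 31 per group

Set Φ(δ − 1.960) = 0.75; then δ − 1.960 = Φ⁻¹(0.75) = 0.674, giving δ = 2.634.
(The Φ(−δ − z_{α/2}) term is vanishingly small for δ > 0 and is dropped in the standard sample-size formula.)
δ = d·√(n/2) ⇒ n = 2(δ/d)² = 2 × (2.634 / 0.67)² = 30.92.
Rounding up, n = 31 per group.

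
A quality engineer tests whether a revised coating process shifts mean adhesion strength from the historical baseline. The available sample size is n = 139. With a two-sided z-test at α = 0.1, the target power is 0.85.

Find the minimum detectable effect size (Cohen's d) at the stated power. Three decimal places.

d ≈ 0.227

Need Φ(δ − 1.645) = 0.85, so δ = 1.645 + 1.036 = 2.681.
(Lower-tail contribution to power is negligible for δ > 0.)
δ = d·√n ⇒ d = δ/√n = 2.681/√139 = 0.2274.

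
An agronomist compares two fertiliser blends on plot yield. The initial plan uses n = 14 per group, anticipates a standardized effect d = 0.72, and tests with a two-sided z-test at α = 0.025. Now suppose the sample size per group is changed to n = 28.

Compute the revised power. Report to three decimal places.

Power ≈ 0.675

With n = 28 per group: δ = d·√(n/2) = 0.72 × √(28/2) = 2.6940. Critical value z_{0.0125} = 2.241.
Revised power = Φ(δ − 2.241) + Φ(−δ − 2.241) = Φ(0.453) + Φ(-4.935) = 0.6746 + 0.0000 = 0.6746.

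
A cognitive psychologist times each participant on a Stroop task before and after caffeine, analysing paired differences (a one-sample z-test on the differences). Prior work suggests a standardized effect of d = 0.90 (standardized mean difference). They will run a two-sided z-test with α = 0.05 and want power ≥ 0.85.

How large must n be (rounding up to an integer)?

n = 12

For power 0.85 need Φ(δ − z_{0.025}) = 0.85, so δ = z_{0.025} + z_{0.15} = 1.960 + 1.036 = 2.996.
(The Φ(−δ − z_{α/2}) term is vanishingly small for δ > 0 and is dropped in the standard sample-size formula.)
δ = d·√n ⇒ n = (δ/d)² = (2.996 / 0.90)² = 11.08.
Round up to the next whole unit.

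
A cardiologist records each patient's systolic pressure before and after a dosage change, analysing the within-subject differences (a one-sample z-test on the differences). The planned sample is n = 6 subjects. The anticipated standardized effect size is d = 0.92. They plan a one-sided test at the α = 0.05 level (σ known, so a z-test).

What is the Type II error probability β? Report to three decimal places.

β ≈ 0.271

Noncentrality parameter: δ = d·√n = 0.92 × √6 = 2.2535
One-sided α = 0.05 → critical value z_{0.05} = 1.645.
Power = Φ(δ − 1.645) = Φ(0.609) = 0.7286.
Type II error: β = 1 − power = 1 − 0.7286 = 0.2714.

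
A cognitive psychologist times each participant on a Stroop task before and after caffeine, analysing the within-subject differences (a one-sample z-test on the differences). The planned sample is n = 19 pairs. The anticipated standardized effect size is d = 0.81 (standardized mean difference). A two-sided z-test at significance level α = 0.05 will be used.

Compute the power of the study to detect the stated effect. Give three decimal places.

Power ≈ 0.942

Noncentrality parameter: λ = d·√n = 0.81 × √19 = 3.5307
Critical value for a two-sided test at α = 0.05: z_{α/2} = 1.960.
Power = Φ(λ − 1.960) + Φ(−λ − 1.960) = Φ(1.571) + Φ(-5.491) = 0.9419 + 0.0000 = 0.9419.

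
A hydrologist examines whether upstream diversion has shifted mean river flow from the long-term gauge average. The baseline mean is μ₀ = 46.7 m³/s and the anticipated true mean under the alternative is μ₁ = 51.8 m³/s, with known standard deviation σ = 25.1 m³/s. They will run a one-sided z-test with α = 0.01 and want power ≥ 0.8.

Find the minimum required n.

n = 244

Standardized effect: d = |μ₁ − μ₀| / σ = |51.8 − 46.7| / 25.1 = 0.2032
Set Φ(δ − 2.326) = 0.8; then δ − 2.326 = Φ⁻¹(0.8) = 0.842, giving δ = 3.168.
δ = d·√n ⇒ n = (δ/d)² = (3.168 / 0.2032)² = 243.09.
Rounding up, n = 244.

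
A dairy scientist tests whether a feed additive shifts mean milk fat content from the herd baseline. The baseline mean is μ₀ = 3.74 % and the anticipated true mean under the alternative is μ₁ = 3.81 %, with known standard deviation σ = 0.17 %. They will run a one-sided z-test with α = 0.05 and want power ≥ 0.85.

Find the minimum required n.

n = 43

Standardized effect: d = |μ₁ − μ₀| / σ = |3.81 − 3.74| / 0.17 = 0.4118
For power 0.85 need Φ(δ − z_{0.05}) = 0.85, so δ = z_{0.05} + z_{0.15} = 1.645 + 1.036 = 2.681.
δ = d·√n ⇒ n = (δ/d)² = (2.681 / 0.4118)² = 42.40.
Round up to the next whole unit.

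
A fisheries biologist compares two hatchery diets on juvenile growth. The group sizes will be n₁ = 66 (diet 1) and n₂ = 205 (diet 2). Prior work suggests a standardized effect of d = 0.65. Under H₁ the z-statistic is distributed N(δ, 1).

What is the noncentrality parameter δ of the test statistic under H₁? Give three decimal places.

δ = d / √(1/n₁ + 1/n₂) = 0.65 / √(1/66 + 1/205) = 4.5928

δ ≈ 4.593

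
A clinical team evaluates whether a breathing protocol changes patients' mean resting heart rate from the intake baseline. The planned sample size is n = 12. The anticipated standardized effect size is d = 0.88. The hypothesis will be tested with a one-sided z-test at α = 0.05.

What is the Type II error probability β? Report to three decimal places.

β ≈ 0.080

Noncentrality parameter: δ = d·√n = 0.88 × √12 = 3.0484
Critical value for a one-sided test at α = 0.05: z_α = 1.645.
Power = Φ(δ − 1.645) = Φ(1.404) = 0.9198.
Type II error: β = 1 − power = 1 − 0.9198 = 0.0802.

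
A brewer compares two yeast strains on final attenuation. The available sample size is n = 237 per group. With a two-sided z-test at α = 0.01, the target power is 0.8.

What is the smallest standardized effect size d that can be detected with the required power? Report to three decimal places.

Need Φ(δ − 2.576) = 0.8, so δ = 2.576 + 0.842 = 3.417.
(Lower-tail contribution to power is negligible for δ > 0.)
δ = d·√(n/2) ⇒ d = δ/√(n/2) = 3.417/√(237/2) = 0.3139.

d ≈ 0.314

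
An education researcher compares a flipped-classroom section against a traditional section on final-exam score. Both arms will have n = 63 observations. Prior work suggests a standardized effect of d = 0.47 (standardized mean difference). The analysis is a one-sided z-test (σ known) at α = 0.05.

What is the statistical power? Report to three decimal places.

Noncentrality parameter: δ = d·√(n/2) = 0.47 × √(63/2) = 2.6379
One-sided α = 0.05 → critical value z_{0.05} = 1.645.
Power = P(Z > 1.645 − δ) = Φ(0.993) = 0.8396.

Power ≈ 0.840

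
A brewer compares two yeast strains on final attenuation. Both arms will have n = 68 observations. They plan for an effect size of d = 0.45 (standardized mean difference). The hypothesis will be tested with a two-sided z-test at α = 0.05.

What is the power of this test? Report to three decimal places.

Power ≈ 0.747

Noncentrality parameter: λ = d·√(n/2) = 0.45 × √(68/2) = 2.6239
Two-sided α = 0.05 → critical value z_{0.025} = 1.960.
Power = Φ(λ − 1.960) + Φ(−λ − 1.960) = Φ(0.664) + Φ(-4.584) = 0.7466 + 0.0000 = 0.7466.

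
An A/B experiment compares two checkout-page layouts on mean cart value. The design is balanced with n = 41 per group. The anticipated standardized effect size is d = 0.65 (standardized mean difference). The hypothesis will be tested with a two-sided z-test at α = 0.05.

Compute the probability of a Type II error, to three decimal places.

Noncentrality parameter: δ = d·√(n/2) = 0.65 × √(41/2) = 2.9430
Critical value for a two-sided test at α = 0.05: z_{α/2} = 1.960.
Power = Φ(δ − 1.960) + Φ(−δ − 1.960) = Φ(0.983) + Φ(-4.903) = 0.8372 + 0.0000 = 0.8372.
Type II error: β = 1 − power = 1 − 0.8372 = 0.1628.

β ≈ 0.163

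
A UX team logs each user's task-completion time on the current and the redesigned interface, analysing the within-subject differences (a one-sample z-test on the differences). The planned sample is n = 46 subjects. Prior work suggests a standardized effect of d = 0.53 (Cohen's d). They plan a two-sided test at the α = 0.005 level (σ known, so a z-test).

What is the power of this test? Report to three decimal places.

Power ≈ 0.785

Noncentrality parameter: δ = d·√n = 0.53 × √46 = 3.5946
Critical value for a two-sided test at α = 0.005: z_{α/2} = 2.807.
Power = Φ(δ − 2.807) + Φ(−δ − 2.807) = Φ(0.788) + Φ(-6.402) = 0.7845 + 0.0000 = 0.7845.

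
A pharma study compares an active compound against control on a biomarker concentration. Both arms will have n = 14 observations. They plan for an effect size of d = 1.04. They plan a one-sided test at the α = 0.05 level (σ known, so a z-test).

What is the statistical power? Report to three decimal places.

Power ≈ 0.866

Noncentrality parameter: δ = d·√(n/2) = 1.04 × √(14/2) = 2.7516
Critical value for a one-sided test at α = 0.05: z_α = 1.645.
Power = P(Z > 1.645 − δ) = Φ(1.107) = 0.8658.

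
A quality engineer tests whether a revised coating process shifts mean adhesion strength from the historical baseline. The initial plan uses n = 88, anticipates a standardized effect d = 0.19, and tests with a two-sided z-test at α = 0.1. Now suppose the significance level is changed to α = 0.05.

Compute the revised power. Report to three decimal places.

δ = d·√n = 0.19 × √88 = 1.7824 (unchanged). New critical value: z_{0.025} = 1.960.
Revised power = Φ(δ − 1.960) + Φ(−δ − 1.960) = Φ(-0.178) + Φ(-3.742) = 0.4295 + 0.0001 = 0.4296.

Power ≈ 0.430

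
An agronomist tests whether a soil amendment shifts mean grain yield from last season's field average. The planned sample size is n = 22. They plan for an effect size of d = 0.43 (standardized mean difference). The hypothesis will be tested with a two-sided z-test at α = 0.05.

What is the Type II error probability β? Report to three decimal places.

β ≈ 0.477

Noncentrality parameter: δ = d·√n = 0.43 × √22 = 2.0169
Two-sided α = 0.05 → critical value z_{0.025} = 1.960.
Power = Φ(δ − 1.960) + Φ(−δ − 1.960) = Φ(0.057) + Φ(-3.977) = 0.5227 + 0.0000 = 0.5227.
Type II error: β = 1 − power = 1 − 0.5227 = 0.4773.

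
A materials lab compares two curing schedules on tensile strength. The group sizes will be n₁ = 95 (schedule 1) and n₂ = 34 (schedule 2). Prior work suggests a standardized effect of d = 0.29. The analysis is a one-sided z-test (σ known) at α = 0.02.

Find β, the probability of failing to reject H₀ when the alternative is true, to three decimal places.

Noncentrality parameter: δ = d / √(1/n₁ + 1/n₂) = 0.29 / √(1/95 + 1/34) = 1.4511
One-sided α = 0.02 → critical value z_{0.02} = 2.054.
Power = P(Z > 2.054 − δ) = Φ(-0.603) = 0.2734.
Type II error: β = 1 − power = 1 − 0.2734 = 0.7266.

β ≈ 0.727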